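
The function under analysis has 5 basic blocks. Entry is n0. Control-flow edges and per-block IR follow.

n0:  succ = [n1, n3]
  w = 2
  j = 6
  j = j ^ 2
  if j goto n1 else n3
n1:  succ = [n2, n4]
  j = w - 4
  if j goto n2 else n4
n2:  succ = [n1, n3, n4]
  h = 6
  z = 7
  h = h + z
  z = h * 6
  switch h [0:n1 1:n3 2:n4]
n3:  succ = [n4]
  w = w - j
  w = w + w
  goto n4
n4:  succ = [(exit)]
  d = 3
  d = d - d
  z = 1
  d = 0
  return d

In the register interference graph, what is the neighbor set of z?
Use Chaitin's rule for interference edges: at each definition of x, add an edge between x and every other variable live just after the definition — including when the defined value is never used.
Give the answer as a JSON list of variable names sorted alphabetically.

def/use:
  n0: def={j,w} ue=∅
  n1: def={j} ue={w}
  n2: def={h,z} ue=∅
  n3: def={w} ue={j,w}
  n4: def={d,z} ue=∅

Backward fixpoint:
  n0: in=∅ out={j,w}
  n1: in={w} out={j,w}
  n2: in={j,w} out={j,w}
  n3: in={j,w} out=∅
  n4: in=∅ out=∅

Interference:
  d: ∅
  h: {j,w,z}
  j: {h,w,z}
  w: {h,j,z}
  z: {h,j,w}

N(z) = ["h", "j", "w"]

Answer: ["h", "j", "w"]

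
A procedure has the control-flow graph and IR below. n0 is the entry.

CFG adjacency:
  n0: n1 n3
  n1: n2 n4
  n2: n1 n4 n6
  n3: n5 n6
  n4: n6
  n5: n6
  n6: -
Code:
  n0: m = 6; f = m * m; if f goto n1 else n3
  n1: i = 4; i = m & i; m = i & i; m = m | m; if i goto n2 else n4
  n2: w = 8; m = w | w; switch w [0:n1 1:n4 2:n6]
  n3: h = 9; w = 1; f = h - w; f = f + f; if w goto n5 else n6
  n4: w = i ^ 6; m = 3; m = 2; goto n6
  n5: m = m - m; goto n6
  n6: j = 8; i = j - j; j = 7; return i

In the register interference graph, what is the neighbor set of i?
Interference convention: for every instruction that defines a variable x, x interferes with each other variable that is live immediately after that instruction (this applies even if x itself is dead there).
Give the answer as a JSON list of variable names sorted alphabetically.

def/use:
  n0: {f,m} / ∅
  n1: {i,m} / {m}
  n2: {m,w} / ∅
  n3: {f,h,w} / ∅
  n4: {m,w} / {i}
  n5: {m} / {m}
  n6: {i,j} / ∅

Backward fixpoint:
  n0: in=∅ out={m}
  n1: in={m} out={i}
  n2: in={i} out={i,m}
  n3: in={m} out={m}
  n4: in={i} out=∅
  n5: in={m} out=∅
  n6: in=∅ out=∅

Interfere edges:
  f↔{m,w}
  h↔{m,w}
  i↔{j,m,w}
  j↔{i}
  m↔{f,h,i,w}
  w↔{f,h,i,m}

N(i) = ["j", "m", "w"]

Answer: ["j", "m", "w"]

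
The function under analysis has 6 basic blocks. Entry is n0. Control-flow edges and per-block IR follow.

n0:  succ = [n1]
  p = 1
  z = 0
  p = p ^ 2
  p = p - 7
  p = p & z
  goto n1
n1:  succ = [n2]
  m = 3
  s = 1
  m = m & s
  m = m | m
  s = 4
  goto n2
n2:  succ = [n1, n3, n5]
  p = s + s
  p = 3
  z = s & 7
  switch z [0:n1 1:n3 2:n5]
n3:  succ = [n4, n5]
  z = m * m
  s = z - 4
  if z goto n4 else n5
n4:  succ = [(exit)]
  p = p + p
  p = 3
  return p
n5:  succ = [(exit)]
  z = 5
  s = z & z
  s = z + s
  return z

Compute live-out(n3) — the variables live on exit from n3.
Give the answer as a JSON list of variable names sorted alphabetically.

Answer: ["p"]

Working:
Per-block:
  n0: {p,z} / ∅
  n1: {m,s} / ∅
  n2: {p,z} / {s}
  n3: {s,z} / {m}
  n4: {p} / {p}
  n5: {s,z} / ∅

Liveness:
  live n0: ∅→∅
  live n1: ∅→{m,s}
  live n2: {m,s}→{m,p}
  live n3: {m,p}→{p}
  live n4: {p}→∅
  live n5: ∅→∅

live-out(n3) = ["p"]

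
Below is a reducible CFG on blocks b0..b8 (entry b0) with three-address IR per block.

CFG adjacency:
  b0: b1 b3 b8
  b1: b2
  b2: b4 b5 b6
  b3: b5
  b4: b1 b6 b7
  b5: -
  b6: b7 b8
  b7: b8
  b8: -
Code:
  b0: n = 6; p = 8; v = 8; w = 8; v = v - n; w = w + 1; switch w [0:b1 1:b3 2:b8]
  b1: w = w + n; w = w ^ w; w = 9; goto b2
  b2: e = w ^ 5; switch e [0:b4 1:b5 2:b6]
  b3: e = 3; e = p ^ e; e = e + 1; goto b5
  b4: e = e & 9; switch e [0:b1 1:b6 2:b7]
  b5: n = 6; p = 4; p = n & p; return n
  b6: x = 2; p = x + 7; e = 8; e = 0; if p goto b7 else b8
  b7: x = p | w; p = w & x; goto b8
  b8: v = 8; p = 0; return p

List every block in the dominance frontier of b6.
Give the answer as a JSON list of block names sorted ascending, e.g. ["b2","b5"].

idom tree: b1←b0 b2←b1 b3←b0 b4←b2 b5←b0 b6←b2 b7←b2 b8←b0
Dom at joins:
  b1: preds {b0,b4}: {b0} ∩ {b0,b1,b2,b4} = {b0}; idom=b0
  b5: preds {b2,b3}: {b0,b1,b2} ∩ {b0,b3} = {b0}; idom=b0
  b6: preds {b2,b4}: {b0,b1,b2} ∩ {b0,b1,b2,b4} = {b0,b1,b2}; idom=b2
  b7: preds {b4,b6}: {b0,b1,b2,b4} ∩ {b0,b1,b2,b6} = {b0,b1,b2}; idom=b2
  b8: preds {b0,b6,b7}: {b0} ∩ {b0,b1,b2,b6} ∩ {b0,b1,b2,b7} = {b0}; idom=b0

DF walk-up:
  join b1 pred b0: · stop@b0
  join b1 pred b4: b4→b2→b1 stop@b0
  join b5 pred b2: b2→b1 stop@b0
  join b5 pred b3: b3 stop@b0
  join b6 pred b2: · stop@b2
  join b6 pred b4: b4 stop@b2
  join b7 pred b4: b4 stop@b2
  join b7 pred b6: b6 stop@b2
  join b8 pred b0: · stop@b0
  join b8 pred b6: b6→b2→b1 stop@b0
  join b8 pred b7: b7→b2→b1 stop@b0
  b0 → ∅
  b1 → {b1,b5,b8}
  b2 → {b1,b5,b8}
  b3 → {b5}
  b4 → {b1,b6,b7}
  b5 → ∅
  b6 → {b7,b8}
  b7 → {b8}
  b8 → ∅

DF(b6) = ["b7", "b8"]

Answer: ["b7", "b8"]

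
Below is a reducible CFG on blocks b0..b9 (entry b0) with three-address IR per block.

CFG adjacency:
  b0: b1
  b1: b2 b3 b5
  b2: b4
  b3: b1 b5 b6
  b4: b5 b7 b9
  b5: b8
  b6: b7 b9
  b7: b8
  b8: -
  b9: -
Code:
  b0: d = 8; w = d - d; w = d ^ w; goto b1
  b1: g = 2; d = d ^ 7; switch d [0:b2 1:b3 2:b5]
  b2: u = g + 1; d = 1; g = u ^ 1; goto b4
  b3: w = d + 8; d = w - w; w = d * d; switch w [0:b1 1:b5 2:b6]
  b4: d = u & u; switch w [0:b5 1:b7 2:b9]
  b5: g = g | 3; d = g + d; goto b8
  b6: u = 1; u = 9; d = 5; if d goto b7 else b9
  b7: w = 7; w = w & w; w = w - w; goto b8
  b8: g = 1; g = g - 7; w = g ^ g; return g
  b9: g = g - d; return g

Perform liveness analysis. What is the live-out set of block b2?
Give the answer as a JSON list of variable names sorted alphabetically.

Answer: ["g", "u", "w"]

Working:
def/use:
  b0 def {d,w} use ∅
  b1 def {d,g} use {d}
  b2 def {d,g,u} use {g}
  b3 def {d,w} use {d}
  b4 def {d} use {u,w}
  b5 def {d,g} use {d,g}
  b6 def {d,u} use ∅
  b7 def {w} use ∅
  b8 def {g,w} use ∅
  b9 def {g} use {d,g}

Live sets:
  b0: in=∅ out={d,w}
  b1: in={d,w} out={d,g,w}
  b2: in={g,w} out={g,u,w}
  b3: in={d,g} out={d,g,w}
  b4: in={g,u,w} out={d,g}
  b5: in={d,g} out=∅
  b6: in={g} out={d,g}
  b7: in=∅ out=∅
  b8: in=∅ out=∅
  b9: in={d,g} out=∅

live-out(b2) = ["g", "u", "w"]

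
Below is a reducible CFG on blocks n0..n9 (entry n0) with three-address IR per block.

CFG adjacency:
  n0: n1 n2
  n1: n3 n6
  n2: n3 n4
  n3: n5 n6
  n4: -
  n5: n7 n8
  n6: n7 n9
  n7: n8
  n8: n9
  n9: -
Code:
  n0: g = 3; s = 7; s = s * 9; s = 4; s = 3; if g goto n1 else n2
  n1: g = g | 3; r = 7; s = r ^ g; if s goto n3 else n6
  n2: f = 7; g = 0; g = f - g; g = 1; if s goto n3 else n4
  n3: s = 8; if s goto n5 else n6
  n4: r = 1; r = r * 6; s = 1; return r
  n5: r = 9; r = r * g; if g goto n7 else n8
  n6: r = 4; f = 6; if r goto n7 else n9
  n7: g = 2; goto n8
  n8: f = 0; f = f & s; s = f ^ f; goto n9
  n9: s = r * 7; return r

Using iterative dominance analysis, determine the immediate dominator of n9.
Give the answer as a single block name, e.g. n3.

idom tree: n1←n0 n2←n0 n3←n0 n4←n2 n5←n3 n6←n0 n7←n0 n8←n0 n9←n0
Dom at joins:
  n3: preds {n1,n2}: {n0,n1} ∩ {n0,n2} = {n0}; idom=n0
  n6: preds {n1,n3}: {n0,n1} ∩ {n0,n3} = {n0}; idom=n0
  n7: preds {n5,n6}: {n0,n3,n5} ∩ {n0,n6} = {n0}; idom=n0
  n8: preds {n5,n7}: {n0,n3,n5} ∩ {n0,n7} = {n0}; idom=n0
  n9: preds {n6,n8}: {n0,n6} ∩ {n0,n8} = {n0}; idom=n0

idom(n9) = n0

Answer: n0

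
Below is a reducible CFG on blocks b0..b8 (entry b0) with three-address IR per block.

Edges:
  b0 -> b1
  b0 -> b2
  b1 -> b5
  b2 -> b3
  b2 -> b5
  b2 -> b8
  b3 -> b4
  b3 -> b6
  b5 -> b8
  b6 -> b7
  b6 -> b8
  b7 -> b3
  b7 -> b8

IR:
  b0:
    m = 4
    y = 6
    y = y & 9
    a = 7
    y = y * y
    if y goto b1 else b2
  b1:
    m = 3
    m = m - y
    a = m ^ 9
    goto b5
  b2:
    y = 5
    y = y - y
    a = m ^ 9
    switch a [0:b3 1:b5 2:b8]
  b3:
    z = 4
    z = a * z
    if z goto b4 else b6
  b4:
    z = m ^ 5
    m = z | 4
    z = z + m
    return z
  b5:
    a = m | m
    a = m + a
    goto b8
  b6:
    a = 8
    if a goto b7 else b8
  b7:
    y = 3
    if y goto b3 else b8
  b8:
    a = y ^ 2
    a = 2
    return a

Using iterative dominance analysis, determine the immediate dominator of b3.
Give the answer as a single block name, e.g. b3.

idom tree: b1←b0 b2←b0 b3←b2 b4←b3 b5←b0 b6←b3 b7←b6 b8←b0
Dom at joins:
  b3: preds {b2,b7}: {b0,b2} ∩ {b0,b2,b3,b6,b7} = {b0,b2}; idom=b2
  b5: preds {b1,b2}: {b0,b1} ∩ {b0,b2} = {b0}; idom=b0
  b8: preds {b2,b5,b6,b7}: {b0,b2} ∩ {b0,b5} ∩ {b0,b2,b3,b6} ∩ {b0,b2,b3,b6,b7} = {b0}; idom=b0

idom(b3) = b2

Answer: b2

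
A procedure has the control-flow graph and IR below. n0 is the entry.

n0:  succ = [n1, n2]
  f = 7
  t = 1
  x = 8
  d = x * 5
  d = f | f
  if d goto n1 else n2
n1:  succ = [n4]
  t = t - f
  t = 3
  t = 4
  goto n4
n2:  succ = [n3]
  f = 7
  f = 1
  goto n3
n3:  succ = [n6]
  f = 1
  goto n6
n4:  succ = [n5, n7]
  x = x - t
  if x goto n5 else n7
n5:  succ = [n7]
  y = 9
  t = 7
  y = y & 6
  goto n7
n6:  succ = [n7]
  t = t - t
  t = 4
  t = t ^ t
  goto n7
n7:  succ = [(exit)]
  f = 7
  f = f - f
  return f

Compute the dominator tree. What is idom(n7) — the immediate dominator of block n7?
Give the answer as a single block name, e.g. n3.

idom tree: n1←n0 n2←n0 n3←n2 n4←n1 n5←n4 n6←n3 n7←n0
Join-block Dom:
  n7: preds {n4,n5,n6}: {n0,n1,n4} ∩ {n0,n1,n4,n5} ∩ {n0,n2,n3,n6} = {n0}; idom=n0

idom(n7) = n0

Answer: n0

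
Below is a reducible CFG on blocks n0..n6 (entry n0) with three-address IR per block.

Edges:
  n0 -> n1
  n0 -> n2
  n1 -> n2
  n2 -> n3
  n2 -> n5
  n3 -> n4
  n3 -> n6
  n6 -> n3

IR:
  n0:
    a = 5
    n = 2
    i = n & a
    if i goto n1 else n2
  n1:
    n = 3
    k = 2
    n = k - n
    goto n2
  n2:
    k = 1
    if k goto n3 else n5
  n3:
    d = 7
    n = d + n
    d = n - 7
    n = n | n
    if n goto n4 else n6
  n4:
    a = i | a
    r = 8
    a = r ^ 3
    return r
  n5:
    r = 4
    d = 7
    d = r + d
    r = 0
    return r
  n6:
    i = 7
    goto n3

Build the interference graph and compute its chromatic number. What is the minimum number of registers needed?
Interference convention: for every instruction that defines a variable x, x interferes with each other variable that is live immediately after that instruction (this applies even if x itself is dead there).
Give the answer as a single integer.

def/use:
  n0: def={a,i,n} ue=∅
  n1: def={k,n} ue=∅
  n2: def={k} ue=∅
  n3: def={d,n} ue={n}
  n4: def={a,r} ue={a,i}
  n5: def={d,r} ue=∅
  n6: def={i} ue=∅

Live sets:
  live n0: ∅→{a,i,n}
  live n1: {a,i}→{a,i,n}
  live n2: {a,i,n}→{a,i,n}
  live n3: {a,i,n}→{a,i,n}
  live n4: {a,i}→∅
  live n5: ∅→∅
  live n6: {a,n}→{a,i,n}

Conflict graph:
  a — {d,i,k,n,r}
  d — {a,i,n,r}
  i — {a,d,k,n}
  k — {a,i,n}
  n — {a,d,i,k}
  r — {a,d}

Colouring:
  lower bound: {a,d,i,n} mutually conflict ⇒ χ ≥ 4
  4-colouring: r0={a}  r1={d,k}  r2={i,r}  r3={n}
  χ = 4

Answer: 4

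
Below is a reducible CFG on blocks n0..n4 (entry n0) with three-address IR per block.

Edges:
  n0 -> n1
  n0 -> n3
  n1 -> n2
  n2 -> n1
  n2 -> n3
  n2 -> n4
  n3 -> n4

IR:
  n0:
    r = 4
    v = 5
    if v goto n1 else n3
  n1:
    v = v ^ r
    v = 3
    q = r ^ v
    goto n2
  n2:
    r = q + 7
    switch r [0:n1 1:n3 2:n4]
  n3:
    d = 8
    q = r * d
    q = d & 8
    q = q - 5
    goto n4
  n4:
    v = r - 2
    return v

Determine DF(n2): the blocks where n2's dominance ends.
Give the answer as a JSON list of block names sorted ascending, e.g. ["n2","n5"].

Answer: ["n1", "n3", "n4"]

Derivation:
idom tree: n1←n0 n2←n1 n3←n0 n4←n0
Dom at joins:
  n1: preds {n0,n2}: {n0} ∩ {n0,n1,n2} = {n0}; idom=n0
  n3: preds {n0,n2}: {n0} ∩ {n0,n1,n2} = {n0}; idom=n0
  n4: preds {n2,n3}: {n0,n1,n2} ∩ {n0,n3} = {n0}; idom=n0

DF walk-up:
  n1←n0: walk · to n0
  n1←n2: walk n2→n1 to n0
  n3←n0: walk · to n0
  n3←n2: walk n2→n1 to n0
  n4←n2: walk n2→n1 to n0
  n4←n3: walk n3 to n0
  n0 → ∅
  n1 → {n1,n3,n4}
  n2 → {n1,n3,n4}
  n3 → {n4}
  n4 → ∅

DF(n2) = ["n1", "n3", "n4"]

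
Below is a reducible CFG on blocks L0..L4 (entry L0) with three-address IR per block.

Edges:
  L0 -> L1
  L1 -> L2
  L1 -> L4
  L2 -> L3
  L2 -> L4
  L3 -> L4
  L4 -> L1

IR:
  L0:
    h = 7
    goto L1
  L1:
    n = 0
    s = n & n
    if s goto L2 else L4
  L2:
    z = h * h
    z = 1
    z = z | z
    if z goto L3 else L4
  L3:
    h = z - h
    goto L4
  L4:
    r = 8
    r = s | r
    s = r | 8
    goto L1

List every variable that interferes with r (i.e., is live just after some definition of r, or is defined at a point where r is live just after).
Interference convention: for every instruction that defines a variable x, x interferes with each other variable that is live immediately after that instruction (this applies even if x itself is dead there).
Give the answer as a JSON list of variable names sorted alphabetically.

Answer: ["h", "s"]

Derivation:
def/use:
  L0: def={h} ue=∅
  L1: def={n,s} ue=∅
  L2: def={z} ue={h}
  L3: def={h} ue={h,z}
  L4: def={r,s} ue={s}

Backward fixpoint:
  L0: in=∅ out={h}
  L1: in={h} out={h,s}
  L2: in={h,s} out={h,s,z}
  L3: in={h,s,z} out={h,s}
  L4: in={h,s} out={h}

Conflict graph:
  h↔{n,r,s,z}
  n↔{h}
  r↔{h,s}
  s↔{h,r,z}
  z↔{h,s}

N(r) = ["h", "s"]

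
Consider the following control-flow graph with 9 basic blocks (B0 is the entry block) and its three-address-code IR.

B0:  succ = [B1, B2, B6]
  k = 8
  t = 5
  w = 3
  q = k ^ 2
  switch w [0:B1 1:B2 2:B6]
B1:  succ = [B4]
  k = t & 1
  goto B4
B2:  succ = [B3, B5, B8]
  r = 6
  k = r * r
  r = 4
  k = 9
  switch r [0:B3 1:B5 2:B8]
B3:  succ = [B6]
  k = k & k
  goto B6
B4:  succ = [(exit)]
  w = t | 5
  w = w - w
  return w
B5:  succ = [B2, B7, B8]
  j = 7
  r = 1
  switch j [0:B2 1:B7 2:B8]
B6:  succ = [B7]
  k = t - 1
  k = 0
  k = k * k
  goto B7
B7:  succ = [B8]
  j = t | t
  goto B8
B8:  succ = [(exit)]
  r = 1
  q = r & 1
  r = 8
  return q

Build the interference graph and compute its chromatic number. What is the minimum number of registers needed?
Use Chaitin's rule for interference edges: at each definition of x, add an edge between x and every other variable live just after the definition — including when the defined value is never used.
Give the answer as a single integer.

Answer: 3

Working:
Per-block:
  B0 def {k,q,t,w} use ∅
  B1 def {k} use {t}
  B2 def {k,r} use ∅
  B3 def {k} use {k}
  B4 def {w} use {t}
  B5 def {j,r} use ∅
  B6 def {k} use {t}
  B7 def {j} use {t}
  B8 def {q,r} use ∅

Backward fixpoint:
  live B0: ∅→{t}
  live B1: {t}→{t}
  live B2: {t}→{k,t}
  live B3: {k,t}→{t}
  live B4: {t}→∅
  live B5: {t}→{t}
  live B6: {t}→{t}
  live B7: {t}→∅
  live B8: ∅→∅

Conflict graph:
  j↔{r,t}
  k↔{r,t,w}
  q↔{r,t,w}
  r↔{j,k,q,t}
  t↔{j,k,q,r,w}
  w↔{k,q,t}

Chromatic number:
  lower bound: {j,r,t} mutually conflict ⇒ χ ≥ 3
  3-colouring: c0={t}  c1={r,w}  c2={j,k,q}
  χ = 3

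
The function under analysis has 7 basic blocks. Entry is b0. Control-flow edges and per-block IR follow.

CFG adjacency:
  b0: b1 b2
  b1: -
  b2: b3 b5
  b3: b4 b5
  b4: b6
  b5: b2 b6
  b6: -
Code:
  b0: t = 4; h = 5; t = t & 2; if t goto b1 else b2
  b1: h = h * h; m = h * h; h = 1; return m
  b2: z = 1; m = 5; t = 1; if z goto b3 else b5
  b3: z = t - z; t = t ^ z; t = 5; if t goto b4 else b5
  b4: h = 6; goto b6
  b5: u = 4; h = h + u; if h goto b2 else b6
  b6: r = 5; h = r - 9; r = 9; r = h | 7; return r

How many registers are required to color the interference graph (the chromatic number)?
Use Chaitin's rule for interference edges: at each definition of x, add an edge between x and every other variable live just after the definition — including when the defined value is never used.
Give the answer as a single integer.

Per-block:
  b0 def {h,t} use ∅
  b1 def {h,m} use {h}
  b2 def {m,t,z} use ∅
  b3 def {t,z} use {t,z}
  b4 def {h} use ∅
  b5 def {h,u} use {h}
  b6 def {h,r} use ∅

Backward fixpoint:
  b0: in=∅ out={h}
  b1: in={h} out=∅
  b2: in={h} out={h,t,z}
  b3: in={h,t,z} out={h}
  b4: in=∅ out=∅
  b5: in={h} out={h}
  b6: in=∅ out=∅

Interference:
  h: {m,r,t,u,z}
  m: {h,z}
  r: {h}
  t: {h,z}
  u: {h}
  z: {h,m,t}

Registers:
  clique {h,m,z} ⇒ need ≥ 3
  assign h→c0 m→c2 r→c1 t→c2 u→c1 z→c1 — no edge inside a register ⇒ χ ≤ 3
  χ = 3

Answer: 3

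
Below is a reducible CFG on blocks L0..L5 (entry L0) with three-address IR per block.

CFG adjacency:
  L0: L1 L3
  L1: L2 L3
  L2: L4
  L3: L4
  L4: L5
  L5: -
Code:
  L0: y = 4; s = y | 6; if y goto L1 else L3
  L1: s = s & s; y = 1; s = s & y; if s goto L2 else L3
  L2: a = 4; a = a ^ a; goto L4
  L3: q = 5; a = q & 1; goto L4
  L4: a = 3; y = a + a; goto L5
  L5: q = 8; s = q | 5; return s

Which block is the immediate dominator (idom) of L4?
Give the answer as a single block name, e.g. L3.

idom tree: L1←L0 L2←L1 L3←L0 L4←L0 L5←L4
Dom∩ at merges:
  L3: preds {L0,L1}: {L0} ∩ {L0,L1} = {L0}; idom=L0
  L4: preds {L2,L3}: {L0,L1,L2} ∩ {L0,L3} = {L0}; idom=L0

idom(L4) = L0

Answer: L0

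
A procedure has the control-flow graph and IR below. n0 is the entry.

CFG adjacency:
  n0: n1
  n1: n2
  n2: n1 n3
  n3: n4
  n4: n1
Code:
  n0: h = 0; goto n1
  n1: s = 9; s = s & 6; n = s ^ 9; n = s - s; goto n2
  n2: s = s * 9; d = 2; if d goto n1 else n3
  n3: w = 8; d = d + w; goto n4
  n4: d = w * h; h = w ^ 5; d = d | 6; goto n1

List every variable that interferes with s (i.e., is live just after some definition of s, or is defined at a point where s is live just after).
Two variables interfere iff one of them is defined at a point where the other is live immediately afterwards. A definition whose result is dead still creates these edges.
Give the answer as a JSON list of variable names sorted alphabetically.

Answer: ["h", "n"]

Derivation:
def/use:
  n0 def {h} use ∅
  n1 def {n,s} use ∅
  n2 def {d,s} use {s}
  n3 def {d,w} use {d}
  n4 def {d,h} use {h,w}

Live sets:
  n0 li=∅ lo={h}
  n1 li={h} lo={h,s}
  n2 li={h,s} lo={d,h}
  n3 li={d,h} lo={h,w}
  n4 li={h,w} lo={h}

Interference:
  d↔{h,w}
  h↔{d,n,s,w}
  n↔{h,s}
  s↔{h,n}
  w↔{d,h}

N(s) = ["h", "n"]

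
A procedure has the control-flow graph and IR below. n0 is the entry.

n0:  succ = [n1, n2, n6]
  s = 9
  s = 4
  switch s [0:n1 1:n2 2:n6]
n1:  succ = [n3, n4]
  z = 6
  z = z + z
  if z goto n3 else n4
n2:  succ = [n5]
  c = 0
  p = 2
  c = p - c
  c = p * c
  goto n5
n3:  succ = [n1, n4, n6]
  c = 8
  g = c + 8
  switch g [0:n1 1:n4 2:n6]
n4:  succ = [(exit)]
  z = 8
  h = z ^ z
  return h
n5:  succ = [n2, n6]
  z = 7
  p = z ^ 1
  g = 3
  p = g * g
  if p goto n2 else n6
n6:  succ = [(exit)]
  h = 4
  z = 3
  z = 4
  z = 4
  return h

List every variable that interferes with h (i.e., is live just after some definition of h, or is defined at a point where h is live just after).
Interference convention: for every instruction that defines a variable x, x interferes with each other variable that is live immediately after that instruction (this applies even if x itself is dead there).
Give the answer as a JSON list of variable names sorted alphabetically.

Answer: ["z"]

Working:
Per-block:
  n0 def {s} use ∅
  n1 def {z} use ∅
  n2 def {c,p} use ∅
  n3 def {c,g} use ∅
  n4 def {h,z} use ∅
  n5 def {g,p,z} use ∅
  n6 def {h,z} use ∅

Backward fixpoint:
  n0: in=∅ out=∅
  n1: in=∅ out=∅
  n2: in=∅ out=∅
  n3: in=∅ out=∅
  n4: in=∅ out=∅
  n5: in=∅ out=∅
  n6: in=∅ out=∅

Conflict graph:
  c↔{p}
  g↔∅
  h↔{z}
  p↔{c}
  s↔∅
  z↔{h}

N(h) = ["z"]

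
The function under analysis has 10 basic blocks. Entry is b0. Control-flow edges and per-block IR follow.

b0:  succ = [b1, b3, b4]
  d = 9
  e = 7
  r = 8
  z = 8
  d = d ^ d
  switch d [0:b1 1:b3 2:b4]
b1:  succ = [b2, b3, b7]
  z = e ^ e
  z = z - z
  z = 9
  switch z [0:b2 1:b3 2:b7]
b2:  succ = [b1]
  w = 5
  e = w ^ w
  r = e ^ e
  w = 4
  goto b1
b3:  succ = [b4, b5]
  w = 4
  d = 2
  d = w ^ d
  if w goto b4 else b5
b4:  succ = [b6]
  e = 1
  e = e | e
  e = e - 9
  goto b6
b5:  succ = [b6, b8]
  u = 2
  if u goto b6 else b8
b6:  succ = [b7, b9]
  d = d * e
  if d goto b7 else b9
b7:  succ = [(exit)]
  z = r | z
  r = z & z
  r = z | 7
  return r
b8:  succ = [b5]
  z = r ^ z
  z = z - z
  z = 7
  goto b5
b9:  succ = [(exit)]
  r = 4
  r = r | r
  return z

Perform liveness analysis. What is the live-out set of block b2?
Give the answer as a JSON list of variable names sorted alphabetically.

Answer: ["e", "r"]

Analysis:
def/use:
  b0: {d,e,r,z} / ∅
  b1: {z} / {e}
  b2: {e,r,w} / ∅
  b3: {d,w} / ∅
  b4: {e} / ∅
  b5: {u} / ∅
  b6: {d} / {d,e}
  b7: {r,z} / {r,z}
  b8: {z} / {r,z}
  b9: {r} / {z}

Live sets:
  live b0: ∅→{d,e,r,z}
  live b1: {e,r}→{e,r,z}
  live b2: ∅→{e,r}
  live b3: {e,r,z}→{d,e,r,z}
  live b4: {d,r,z}→{d,e,r,z}
  live b5: {d,e,r,z}→{d,e,r,z}
  live b6: {d,e,r,z}→{r,z}
  live b7: {r,z}→∅
  live b8: {d,e,r,z}→{d,e,r,z}
  live b9: {z}→∅

live-out(b2) = ["e", "r"]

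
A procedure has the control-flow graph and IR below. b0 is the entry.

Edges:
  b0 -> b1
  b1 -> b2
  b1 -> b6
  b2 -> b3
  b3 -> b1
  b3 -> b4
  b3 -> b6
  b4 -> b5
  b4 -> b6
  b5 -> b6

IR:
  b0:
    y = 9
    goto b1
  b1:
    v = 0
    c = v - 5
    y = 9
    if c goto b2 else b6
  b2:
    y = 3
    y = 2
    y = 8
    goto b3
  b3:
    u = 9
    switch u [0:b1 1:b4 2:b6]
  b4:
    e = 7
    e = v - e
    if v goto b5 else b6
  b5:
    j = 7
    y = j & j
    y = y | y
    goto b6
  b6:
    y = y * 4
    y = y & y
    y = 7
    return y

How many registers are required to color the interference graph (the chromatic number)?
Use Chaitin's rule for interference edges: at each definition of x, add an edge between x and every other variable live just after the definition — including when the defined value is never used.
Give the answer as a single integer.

def/use:
  b0: def={y} ue=∅
  b1: def={c,v,y} ue=∅
  b2: def={y} ue=∅
  b3: def={u} ue=∅
  b4: def={e} ue={v}
  b5: def={j,y} ue=∅
  b6: def={y} ue={y}

Live sets:
  b0: in=∅ out=∅
  b1: in=∅ out={v,y}
  b2: in={v} out={v,y}
  b3: in={v,y} out={v,y}
  b4: in={v,y} out={y}
  b5: in=∅ out={y}
  b6: in={y} out=∅

Conflict graph:
  c — {v,y}
  e — {v,y}
  j — ∅
  u — {v,y}
  v — {c,e,u,y}
  y — {c,e,u,v}

Colouring:
  lower bound: {c,v,y} mutually conflict ⇒ χ ≥ 3
  3-colouring: c0={j,v}  c1={y}  c2={c,e,u}
  χ = 3

Answer: 3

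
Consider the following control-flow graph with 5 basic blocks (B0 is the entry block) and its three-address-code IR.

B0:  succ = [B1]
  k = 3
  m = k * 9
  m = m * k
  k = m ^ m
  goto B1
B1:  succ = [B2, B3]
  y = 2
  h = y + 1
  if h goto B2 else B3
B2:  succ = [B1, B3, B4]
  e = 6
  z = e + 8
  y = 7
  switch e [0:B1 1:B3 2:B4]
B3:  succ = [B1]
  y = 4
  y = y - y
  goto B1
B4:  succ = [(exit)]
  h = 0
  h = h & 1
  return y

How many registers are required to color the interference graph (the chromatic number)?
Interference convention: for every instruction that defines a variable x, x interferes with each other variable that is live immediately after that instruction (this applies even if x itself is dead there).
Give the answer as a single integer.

def/use:
  B0: {k,m} / ∅
  B1: {h,y} / ∅
  B2: {e,y,z} / ∅
  B3: {y} / ∅
  B4: {h} / {y}

Live sets:
  live B0: ∅→∅
  live B1: ∅→∅
  live B2: ∅→{y}
  live B3: ∅→∅
  live B4: {y}→∅

Interference:
  e — {y,z}
  h — {y}
  k — {m}
  m — {k}
  y — {e,h}
  z — {e}

Colouring:
  lower bound: {e,y} mutually conflict ⇒ χ ≥ 2
  2-colouring: R0={e,h,k}  R1={m,y,z}
  χ = 2

Answer: 2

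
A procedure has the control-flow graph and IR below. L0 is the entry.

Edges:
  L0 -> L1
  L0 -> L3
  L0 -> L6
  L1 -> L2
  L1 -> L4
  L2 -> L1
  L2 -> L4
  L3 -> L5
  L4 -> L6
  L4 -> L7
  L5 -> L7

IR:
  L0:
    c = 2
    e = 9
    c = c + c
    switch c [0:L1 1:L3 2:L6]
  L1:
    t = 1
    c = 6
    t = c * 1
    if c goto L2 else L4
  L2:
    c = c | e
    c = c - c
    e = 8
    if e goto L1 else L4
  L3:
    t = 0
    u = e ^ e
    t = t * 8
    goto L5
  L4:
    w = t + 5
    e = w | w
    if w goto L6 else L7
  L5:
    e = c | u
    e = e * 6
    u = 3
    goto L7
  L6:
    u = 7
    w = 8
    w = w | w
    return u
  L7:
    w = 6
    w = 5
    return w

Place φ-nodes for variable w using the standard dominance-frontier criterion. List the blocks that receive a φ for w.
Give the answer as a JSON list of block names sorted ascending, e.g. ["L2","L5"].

idom tree: L1←L0 L2←L1 L3←L0 L4←L1 L5←L3 L6←L0 L7←L0
Dom at joins:
  L1: preds {L0,L2}: {L0} ∩ {L0,L1,L2} = {L0}; idom=L0
  L4: preds {L1,L2}: {L0,L1} ∩ {L0,L1,L2} = {L0,L1}; idom=L1
  L6: preds {L0,L4}: {L0} ∩ {L0,L1,L4} = {L0}; idom=L0
  L7: preds {L4,L5}: {L0,L1,L4} ∩ {L0,L3,L5} = {L0}; idom=L0

Frontier:
  L1←L0: walk · to L0
  L1←L2: walk L2→L1 to L0
  L4←L1: walk · to L1
  L4←L2: walk L2 to L1
  L6←L0: walk · to L0
  L6←L4: walk L4→L1 to L0
  L7←L4: walk L4→L1 to L0
  L7←L5: walk L5→L3 to L0
  DF(L0)=∅
  DF(L1)={L1,L6,L7}
  DF(L2)={L1,L4}
  DF(L3)={L7}
  DF(L4)={L6,L7}
  DF(L5)={L7}
  DF(L6)=∅
  DF(L7)=∅

φ for w: defs {L4,L6,L7}
  DF⁺ = {L6,L7}

Answer: ["L6", "L7"]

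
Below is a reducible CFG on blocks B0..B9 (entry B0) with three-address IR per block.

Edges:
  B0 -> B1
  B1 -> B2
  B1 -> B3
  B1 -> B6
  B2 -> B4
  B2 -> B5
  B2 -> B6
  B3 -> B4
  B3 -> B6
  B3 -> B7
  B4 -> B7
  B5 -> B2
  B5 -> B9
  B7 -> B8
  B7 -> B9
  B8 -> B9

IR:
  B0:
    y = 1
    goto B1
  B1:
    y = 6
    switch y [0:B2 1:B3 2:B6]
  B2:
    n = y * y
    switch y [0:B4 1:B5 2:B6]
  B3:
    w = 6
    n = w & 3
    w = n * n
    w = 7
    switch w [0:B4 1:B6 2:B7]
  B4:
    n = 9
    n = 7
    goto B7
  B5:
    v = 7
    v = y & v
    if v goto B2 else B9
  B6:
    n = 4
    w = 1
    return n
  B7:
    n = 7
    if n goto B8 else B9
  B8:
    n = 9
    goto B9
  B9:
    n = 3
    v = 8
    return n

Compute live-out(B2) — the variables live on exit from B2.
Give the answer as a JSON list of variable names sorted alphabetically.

Answer: ["y"]

Analysis:
def/use:
  B0 def {y} use ∅
  B1 def {y} use ∅
  B2 def {n} use {y}
  B3 def {n,w} use ∅
  B4 def {n} use ∅
  B5 def {v} use {y}
  B6 def {n,w} use ∅
  B7 def {n} use ∅
  B8 def {n} use ∅
  B9 def {n,v} use ∅

Liveness:
  B0 li=∅ lo=∅
  B1 li=∅ lo={y}
  B2 li={y} lo={y}
  B3 li=∅ lo=∅
  B4 li=∅ lo=∅
  B5 li={y} lo={y}
  B6 li=∅ lo=∅
  B7 li=∅ lo=∅
  B8 li=∅ lo=∅
  B9 li=∅ lo=∅

live-out(B2) = ["y"]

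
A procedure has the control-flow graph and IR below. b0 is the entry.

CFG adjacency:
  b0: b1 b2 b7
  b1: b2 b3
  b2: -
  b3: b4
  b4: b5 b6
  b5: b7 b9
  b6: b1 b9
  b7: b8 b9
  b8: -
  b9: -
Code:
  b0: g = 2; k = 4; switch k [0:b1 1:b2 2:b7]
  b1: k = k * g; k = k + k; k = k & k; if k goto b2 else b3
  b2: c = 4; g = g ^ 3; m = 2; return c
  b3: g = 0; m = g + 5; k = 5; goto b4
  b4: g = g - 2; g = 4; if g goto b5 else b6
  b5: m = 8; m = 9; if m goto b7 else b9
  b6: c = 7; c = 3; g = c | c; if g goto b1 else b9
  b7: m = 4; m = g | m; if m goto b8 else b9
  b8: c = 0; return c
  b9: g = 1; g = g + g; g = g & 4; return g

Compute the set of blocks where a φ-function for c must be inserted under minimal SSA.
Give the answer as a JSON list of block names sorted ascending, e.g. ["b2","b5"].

idom tree: b1←b0 b2←b0 b3←b1 b4←b3 b5←b4 b6←b4 b7←b0 b8←b7 b9←b0
Dom∩ at merges:
  b1: preds {b0,b6}: {b0} ∩ {b0,b1,b3,b4,b6} = {b0}; idom=b0
  b2: preds {b0,b1}: {b0} ∩ {b0,b1} = {b0}; idom=b0
  b7: preds {b0,b5}: {b0} ∩ {b0,b1,b3,b4,b5} = {b0}; idom=b0
  b9: preds {b5,b6,b7}: {b0,b1,b3,b4,b5} ∩ {b0,b1,b3,b4,b6} ∩ {b0,b7} = {b0}; idom=b0

DF walk-up:
  b1←b0: walk · to b0
  b1←b6: walk b6→b4→b3→b1 to b0
  b2←b0: walk · to b0
  b2←b1: walk b1 to b0
  b7←b0: walk · to b0
  b7←b5: walk b5→b4→b3→b1 to b0
  b9←b5: walk b5→b4→b3→b1 to b0
  b9←b6: walk b6→b4→b3→b1 to b0
  b9←b7: walk b7 to b0
  b0: DF=∅
  b1: DF={b1,b2,b7,b9}
  b2: DF=∅
  b3: DF={b1,b7,b9}
  b4: DF={b1,b7,b9}
  b5: DF={b7,b9}
  b6: DF={b1,b9}
  b7: DF={b9}
  b8: DF=∅
  b9: DF=∅

φ for c: defs {b2,b6,b8}
  DF⁺ = {b1,b2,b7,b9}

Answer: ["b1", "b2", "b7", "b9"]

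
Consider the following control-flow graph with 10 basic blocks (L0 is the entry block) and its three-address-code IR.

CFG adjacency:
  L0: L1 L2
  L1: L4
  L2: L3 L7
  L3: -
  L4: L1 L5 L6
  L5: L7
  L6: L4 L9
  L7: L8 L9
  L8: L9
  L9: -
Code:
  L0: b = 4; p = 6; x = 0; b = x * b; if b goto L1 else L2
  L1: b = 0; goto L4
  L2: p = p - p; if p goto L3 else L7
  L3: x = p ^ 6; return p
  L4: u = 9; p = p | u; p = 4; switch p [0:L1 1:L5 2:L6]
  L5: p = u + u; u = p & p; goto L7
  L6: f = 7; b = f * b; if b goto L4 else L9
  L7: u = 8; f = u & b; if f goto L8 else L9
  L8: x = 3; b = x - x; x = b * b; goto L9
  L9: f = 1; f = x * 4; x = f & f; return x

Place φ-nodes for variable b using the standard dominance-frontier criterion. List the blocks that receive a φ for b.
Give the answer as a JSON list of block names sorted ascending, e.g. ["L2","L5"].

Answer: ["L1", "L4", "L7", "L9"]

Working:
idom tree: L1←L0 L2←L0 L3←L2 L4←L1 L5←L4 L6←L4 L7←L0 L8←L7 L9←L0
Dom at joins:
  L1: preds {L0,L4}: {L0} ∩ {L0,L1,L4} = {L0}; idom=L0
  L4: preds {L1,L6}: {L0,L1} ∩ {L0,L1,L4,L6} = {L0,L1}; idom=L1
  L7: preds {L2,L5}: {L0,L2} ∩ {L0,L1,L4,L5} = {L0}; idom=L0
  L9: preds {L6,L7,L8}: {L0,L1,L4,L6} ∩ {L0,L7} ∩ {L0,L7,L8} = {L0}; idom=L0

DF walk-up:
  join L1 pred L0: · stop@L0
  join L1 pred L4: L4→L1 stop@L0
  join L4 pred L1: · stop@L1
  join L4 pred L6: L6→L4 stop@L1
  join L7 pred L2: L2 stop@L0
  join L7 pred L5: L5→L4→L1 stop@L0
  join L9 pred L6: L6→L4→L1 stop@L0
  join L9 pred L7: L7 stop@L0
  join L9 pred L8: L8→L7 stop@L0
  DF(L0)=∅
  DF(L1)={L1,L7,L9}
  DF(L2)={L7}
  DF(L3)=∅
  DF(L4)={L1,L4,L7,L9}
  DF(L5)={L7}
  DF(L6)={L4,L9}
  DF(L7)={L9}
  DF(L8)={L9}
  DF(L9)=∅

φ for b: defs {L0,L1,L6,L8}
  DF⁺ = {L1,L4,L7,L9}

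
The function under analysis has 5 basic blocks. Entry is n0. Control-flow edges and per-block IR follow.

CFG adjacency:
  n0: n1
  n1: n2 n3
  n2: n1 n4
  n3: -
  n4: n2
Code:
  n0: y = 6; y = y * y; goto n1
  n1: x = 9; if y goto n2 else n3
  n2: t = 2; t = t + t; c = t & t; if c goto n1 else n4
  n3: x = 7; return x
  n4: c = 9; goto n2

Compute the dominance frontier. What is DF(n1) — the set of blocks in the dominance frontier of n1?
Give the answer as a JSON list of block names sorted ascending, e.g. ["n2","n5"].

Answer: ["n1"]

Derivation:
idom tree: n1←n0 n2←n1 n3←n1 n4←n2
Join-block Dom:
  n1: preds {n0,n2}: {n0} ∩ {n0,n1,n2} = {n0}; idom=n0
  n2: preds {n1,n4}: {n0,n1} ∩ {n0,n1,n2,n4} = {n0,n1}; idom=n1

DF derivation:
  n1←n0: walk · to n0
  n1←n2: walk n2→n1 to n0
  n2←n1: walk · to n1
  n2←n4: walk n4→n2 to n1
  n0 → ∅
  n1 → {n1}
  n2 → {n1,n2}
  n3 → ∅
  n4 → {n2}

DF(n1) = ["n1"]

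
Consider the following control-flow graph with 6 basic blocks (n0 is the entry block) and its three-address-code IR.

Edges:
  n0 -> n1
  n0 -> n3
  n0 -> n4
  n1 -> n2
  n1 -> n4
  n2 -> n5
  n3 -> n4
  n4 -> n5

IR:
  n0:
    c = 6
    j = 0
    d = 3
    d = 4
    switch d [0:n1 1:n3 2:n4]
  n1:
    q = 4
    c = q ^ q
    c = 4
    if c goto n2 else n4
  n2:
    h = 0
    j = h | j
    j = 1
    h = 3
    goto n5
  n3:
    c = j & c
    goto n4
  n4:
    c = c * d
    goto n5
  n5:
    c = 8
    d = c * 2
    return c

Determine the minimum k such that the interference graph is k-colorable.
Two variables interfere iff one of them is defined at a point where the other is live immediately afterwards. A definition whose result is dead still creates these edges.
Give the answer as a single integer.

Answer: 3

Working:
def/use:
  n0 def {c,d,j} use ∅
  n1 def {c,q} use ∅
  n2 def {h,j} use {j}
  n3 def {c} use {c,j}
  n4 def {c} use {c,d}
  n5 def {c,d} use ∅

Live sets:
  live n0: ∅→{c,d,j}
  live n1: {d,j}→{c,d,j}
  live n2: {j}→∅
  live n3: {c,d,j}→{c,d}
  live n4: {c,d}→∅
  live n5: ∅→∅

Interference:
  c↔{d,j}
  d↔{c,j,q}
  h↔{j}
  j↔{c,d,h,q}
  q↔{d,j}

Colouring:
  lower bound: {c,d,j} mutually conflict ⇒ χ ≥ 3
  assign c→r2 d→r1 h→r1 j→r0 q→r2 — no edge inside a register ⇒ χ ≤ 3
  χ = 3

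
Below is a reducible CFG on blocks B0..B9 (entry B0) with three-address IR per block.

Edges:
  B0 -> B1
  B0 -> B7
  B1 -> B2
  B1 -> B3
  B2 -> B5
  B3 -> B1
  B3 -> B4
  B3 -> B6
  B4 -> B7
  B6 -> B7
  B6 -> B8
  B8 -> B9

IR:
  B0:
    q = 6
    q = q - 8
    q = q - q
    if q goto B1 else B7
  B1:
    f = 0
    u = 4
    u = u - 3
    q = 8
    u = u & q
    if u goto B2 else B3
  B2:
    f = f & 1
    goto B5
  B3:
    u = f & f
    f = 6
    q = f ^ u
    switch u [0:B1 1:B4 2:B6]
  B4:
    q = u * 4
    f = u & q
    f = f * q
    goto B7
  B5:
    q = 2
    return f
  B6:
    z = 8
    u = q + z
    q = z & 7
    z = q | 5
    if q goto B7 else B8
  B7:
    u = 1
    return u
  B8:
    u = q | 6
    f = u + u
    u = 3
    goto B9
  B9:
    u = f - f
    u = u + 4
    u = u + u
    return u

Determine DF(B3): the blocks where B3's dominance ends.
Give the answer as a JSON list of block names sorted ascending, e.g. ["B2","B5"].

Answer: ["B1", "B7"]

Analysis:
idom tree: B1←B0 B2←B1 B3←B1 B4←B3 B5←B2 B6←B3 B7←B0 B8←B6 B9←B8
Dom∩ at merges:
  B1: preds {B0,B3}: {B0} ∩ {B0,B1,B3} = {B0}; idom=B0
  B7: preds {B0,B4,B6}: {B0} ∩ {B0,B1,B3,B4} ∩ {B0,B1,B3,B6} = {B0}; idom=B0

DF derivation:
  B1←B0: walk · to B0
  B1←B3: walk B3→B1 to B0
  B7←B0: walk · to B0
  B7←B4: walk B4→B3→B1 to B0
  B7←B6: walk B6→B3→B1 to B0
  B0 → ∅
  B1 → {B1,B7}
  B2 → ∅
  B3 → {B1,B7}
  B4 → {B7}
  B5 → ∅
  B6 → {B7}
  B7 → ∅
  B8 → ∅
  B9 → ∅

DF(B3) = ["B1", "B7"]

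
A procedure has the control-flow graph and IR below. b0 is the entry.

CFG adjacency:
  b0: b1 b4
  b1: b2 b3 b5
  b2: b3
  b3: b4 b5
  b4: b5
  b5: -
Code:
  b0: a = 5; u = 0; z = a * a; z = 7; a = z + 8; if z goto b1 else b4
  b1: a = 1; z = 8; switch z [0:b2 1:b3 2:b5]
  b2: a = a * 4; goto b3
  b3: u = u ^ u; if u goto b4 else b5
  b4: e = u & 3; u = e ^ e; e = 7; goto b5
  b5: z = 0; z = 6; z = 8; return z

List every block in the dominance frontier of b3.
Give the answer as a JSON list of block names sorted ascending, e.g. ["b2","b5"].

Answer: ["b4", "b5"]

Analysis:
idom tree: b1←b0 b2←b1 b3←b1 b4←b0 b5←b0
Dom at joins:
  b3: preds {b1,b2}: {b0,b1} ∩ {b0,b1,b2} = {b0,b1}; idom=b1
  b4: preds {b0,b3}: {b0} ∩ {b0,b1,b3} = {b0}; idom=b0
  b5: preds {b1,b3,b4}: {b0,b1} ∩ {b0,b1,b3} ∩ {b0,b4} = {b0}; idom=b0

DF walk-up:
  b3←b1: walk · to b1
  b3←b2: walk b2 to b1
  b4←b0: walk · to b0
  b4←b3: walk b3→b1 to b0
  b5←b1: walk b1 to b0
  b5←b3: walk b3→b1 to b0
  b5←b4: walk b4 to b0
  DF(b0)=∅
  DF(b1)={b4,b5}
  DF(b2)={b3}
  DF(b3)={b4,b5}
  DF(b4)={b5}
  DF(b5)=∅

DF(b3) = ["b4", "b5"]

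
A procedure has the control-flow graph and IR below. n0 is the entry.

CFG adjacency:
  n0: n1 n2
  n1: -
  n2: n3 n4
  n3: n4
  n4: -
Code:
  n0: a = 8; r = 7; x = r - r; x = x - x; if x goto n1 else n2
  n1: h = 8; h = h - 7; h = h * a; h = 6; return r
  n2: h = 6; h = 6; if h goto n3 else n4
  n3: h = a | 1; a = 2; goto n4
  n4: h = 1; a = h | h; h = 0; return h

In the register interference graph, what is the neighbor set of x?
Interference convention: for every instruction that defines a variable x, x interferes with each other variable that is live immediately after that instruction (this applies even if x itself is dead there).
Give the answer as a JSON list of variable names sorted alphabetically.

Block summaries:
  n0 def {a,r,x} use ∅
  n1 def {h} use {a,r}
  n2 def {h} use ∅
  n3 def {a,h} use {a}
  n4 def {a,h} use ∅

Live sets:
  live n0: ∅→{a,r}
  live n1: {a,r}→∅
  live n2: {a}→{a}
  live n3: {a}→∅
  live n4: ∅→∅

Interference:
  a↔{h,r,x}
  h↔{a,r}
  r↔{a,h,x}
  x↔{a,r}

N(x) = ["a", "r"]

Answer: ["a", "r"]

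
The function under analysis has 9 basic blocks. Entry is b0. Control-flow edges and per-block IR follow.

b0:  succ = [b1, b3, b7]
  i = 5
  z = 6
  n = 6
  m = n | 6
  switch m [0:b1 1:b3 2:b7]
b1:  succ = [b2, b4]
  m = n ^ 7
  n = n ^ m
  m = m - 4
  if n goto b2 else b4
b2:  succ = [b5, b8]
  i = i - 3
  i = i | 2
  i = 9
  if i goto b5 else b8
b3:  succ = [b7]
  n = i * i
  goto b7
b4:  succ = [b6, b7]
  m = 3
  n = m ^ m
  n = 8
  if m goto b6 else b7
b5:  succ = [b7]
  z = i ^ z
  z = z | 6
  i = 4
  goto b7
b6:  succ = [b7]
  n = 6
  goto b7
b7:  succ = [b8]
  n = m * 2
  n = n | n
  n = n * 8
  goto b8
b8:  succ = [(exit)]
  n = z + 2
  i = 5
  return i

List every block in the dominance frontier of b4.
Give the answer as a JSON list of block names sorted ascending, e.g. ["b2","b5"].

idom tree: b1←b0 b2←b1 b3←b0 b4←b1 b5←b2 b6←b4 b7←b0 b8←b0
Join-block Dom:
  b7: preds {b0,b3,b4,b5,b6}: {b0} ∩ {b0,b3} ∩ {b0,b1,b4} ∩ {b0,b1,b2,b5} ∩ {b0,b1,b4,b6} = {b0}; idom=b0
  b8: preds {b2,b7}: {b0,b1,b2} ∩ {b0,b7} = {b0}; idom=b0

DF walk-up:
  join b7 pred b0: · stop@b0
  join b7 pred b3: b3 stop@b0
  join b7 pred b4: b4→b1 stop@b0
  join b7 pred b5: b5→b2→b1 stop@b0
  join b7 pred b6: b6→b4→b1 stop@b0
  join b8 pred b2: b2→b1 stop@b0
  join b8 pred b7: b7 stop@b0
  DF(b0)=∅
  DF(b1)={b7,b8}
  DF(b2)={b7,b8}
  DF(b3)={b7}
  DF(b4)={b7}
  DF(b5)={b7}
  DF(b6)={b7}
  DF(b7)={b8}
  DF(b8)=∅

DF(b4) = ["b7"]

Answer: ["b7"]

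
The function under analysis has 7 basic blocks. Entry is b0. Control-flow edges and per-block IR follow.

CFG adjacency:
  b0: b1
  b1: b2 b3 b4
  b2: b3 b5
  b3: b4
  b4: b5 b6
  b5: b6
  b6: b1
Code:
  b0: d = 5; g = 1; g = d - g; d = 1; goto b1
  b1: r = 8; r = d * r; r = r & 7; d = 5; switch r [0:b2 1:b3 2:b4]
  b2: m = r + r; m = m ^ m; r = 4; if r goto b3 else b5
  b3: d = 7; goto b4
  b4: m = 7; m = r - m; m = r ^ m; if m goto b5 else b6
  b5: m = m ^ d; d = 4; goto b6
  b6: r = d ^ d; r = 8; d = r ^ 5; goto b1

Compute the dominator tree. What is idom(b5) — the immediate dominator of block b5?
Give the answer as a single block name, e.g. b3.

idom tree: b1←b0 b2←b1 b3←b1 b4←b1 b5←b1 b6←b1
Dom∩ at merges:
  b1: preds {b0,b6}: {b0} ∩ {b0,b1,b6} = {b0}; idom=b0
  b3: preds {b1,b2}: {b0,b1} ∩ {b0,b1,b2} = {b0,b1}; idom=b1
  b4: preds {b1,b3}: {b0,b1} ∩ {b0,b1,b3} = {b0,b1}; idom=b1
  b5: preds {b2,b4}: {b0,b1,b2} ∩ {b0,b1,b4} = {b0,b1}; idom=b1
  b6: preds {b4,b5}: {b0,b1,b4} ∩ {b0,b1,b5} = {b0,b1}; idom=b1

idom(b5) = b1

Answer: b1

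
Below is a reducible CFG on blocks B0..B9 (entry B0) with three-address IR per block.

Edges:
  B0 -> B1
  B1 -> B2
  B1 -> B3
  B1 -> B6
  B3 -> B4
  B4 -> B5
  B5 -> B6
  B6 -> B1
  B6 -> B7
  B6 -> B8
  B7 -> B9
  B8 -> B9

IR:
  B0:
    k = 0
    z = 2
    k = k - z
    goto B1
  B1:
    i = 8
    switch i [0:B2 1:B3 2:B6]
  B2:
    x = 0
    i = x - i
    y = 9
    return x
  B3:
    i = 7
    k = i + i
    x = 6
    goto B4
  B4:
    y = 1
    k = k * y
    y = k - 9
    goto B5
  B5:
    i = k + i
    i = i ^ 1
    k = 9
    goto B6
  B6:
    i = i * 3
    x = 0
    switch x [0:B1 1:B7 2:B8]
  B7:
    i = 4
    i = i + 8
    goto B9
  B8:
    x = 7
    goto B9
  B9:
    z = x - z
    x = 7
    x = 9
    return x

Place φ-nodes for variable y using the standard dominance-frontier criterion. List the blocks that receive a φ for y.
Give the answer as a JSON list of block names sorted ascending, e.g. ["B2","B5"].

idom tree: B1←B0 B2←B1 B3←B1 B4←B3 B5←B4 B6←B1 B7←B6 B8←B6 B9←B6
Dom at joins:
  B1: preds {B0,B6}: {B0} ∩ {B0,B1,B6} = {B0}; idom=B0
  B6: preds {B1,B5}: {B0,B1} ∩ {B0,B1,B3,B4,B5} = {B0,B1}; idom=B1
  B9: preds {B7,B8}: {B0,B1,B6,B7} ∩ {B0,B1,B6,B8} = {B0,B1,B6}; idom=B6

DF derivation:
  join B1 pred B0: · stop@B0
  join B1 pred B6: B6→B1 stop@B0
  join B6 pred B1: · stop@B1
  join B6 pred B5: B5→B4→B3 stop@B1
  join B9 pred B7: B7 stop@B6
  join B9 pred B8: B8 stop@B6
  B0 → ∅
  B1 → {B1}
  B2 → ∅
  B3 → {B6}
  B4 → {B6}
  B5 → {B6}
  B6 → {B1}
  B7 → {B9}
  B8 → {B9}
  B9 → ∅

φ for y: defs {B2,B4}
  DF⁺ = {B1,B6}

Answer: ["B1", "B6"]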